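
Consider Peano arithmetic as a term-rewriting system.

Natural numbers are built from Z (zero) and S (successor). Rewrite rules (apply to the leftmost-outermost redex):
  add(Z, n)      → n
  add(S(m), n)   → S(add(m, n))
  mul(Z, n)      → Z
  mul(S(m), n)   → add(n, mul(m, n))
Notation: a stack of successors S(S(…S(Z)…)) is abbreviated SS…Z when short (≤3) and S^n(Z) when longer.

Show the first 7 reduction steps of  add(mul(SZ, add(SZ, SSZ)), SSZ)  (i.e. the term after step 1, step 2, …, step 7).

Answer: after 7 steps: S(S(add(add(SZ, mul(Z, add(SZ, SSZ))), SSZ)))

Reduction:
  start: add(mul(SZ, add(SZ, SSZ)), SSZ)
  step 1: add(add(add(SZ, SSZ), mul(Z, add(SZ, SSZ))), SSZ)
  step 2: add(add(S(add(Z, SSZ)), mul(Z, add(SZ, SSZ))), SSZ)
  step 3: add(S(add(add(Z, SSZ), mul(Z, add(SZ, SSZ)))), SSZ)
  step 4: S(add(add(add(Z, SSZ), mul(Z, add(SZ, SSZ))), SSZ))
  step 5: S(add(add(SSZ, mul(Z, add(SZ, SSZ))), SSZ))
  step 6: S(add(S(add(SZ, mul(Z, add(SZ, SSZ)))), SSZ))
  step 7: S(S(add(add(SZ, mul(Z, add(SZ, SSZ))), SSZ)))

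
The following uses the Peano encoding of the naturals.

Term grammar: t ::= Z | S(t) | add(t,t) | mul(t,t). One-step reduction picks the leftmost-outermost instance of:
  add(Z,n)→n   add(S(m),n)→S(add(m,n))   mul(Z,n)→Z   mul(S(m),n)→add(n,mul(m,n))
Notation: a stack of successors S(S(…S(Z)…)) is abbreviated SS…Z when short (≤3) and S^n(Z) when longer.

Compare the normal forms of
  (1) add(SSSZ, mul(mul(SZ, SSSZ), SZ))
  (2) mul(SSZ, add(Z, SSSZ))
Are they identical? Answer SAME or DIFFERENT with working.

Answer: SAME — A ⇓ S^6(Z), B ⇓ S^6(Z)

Working:
Term A:
  start: add(SSSZ, mul(mul(SZ, SSSZ), SZ))
  →1  S(add(SSZ, mul(mul(SZ, SSSZ), SZ)))
  →2  S(S(add(SZ, mul(mul(SZ, SSSZ), SZ))))
  →3  S(S(S(add(Z, mul(mul(SZ, SSSZ), SZ)))))
  →4  S(S(S(mul(mul(SZ, SSSZ), SZ))))
  →5  S(S(S(mul(add(SSSZ, mul(Z, SSSZ)), SZ))))
  →6  S(S(S(mul(S(add(SSZ, mul(Z, SSSZ))), SZ))))
  →7  S(S(S(add(SZ, mul(add(SSZ, mul(Z, SSSZ)), SZ)))))
  →8  S(S(S(S(add(Z, mul(add(SSZ, mul(Z, SSSZ)), SZ))))))
  →9  S(S(S(S(mul(add(SSZ, mul(Z, SSSZ)), SZ)))))
  →10  S(S(S(S(mul(S(add(SZ, mul(Z, SSSZ))), SZ)))))
  →11  S(S(S(S(add(SZ, mul(add(SZ, mul(Z, SSSZ)), SZ))))))
  →12  S(S(S(S(S(add(Z, mul(add(SZ, mul(Z, SSSZ)), SZ)))))))
  →13  S(S(S(S(S(mul(add(SZ, mul(Z, SSSZ)), SZ))))))
  →14  S(S(S(S(S(mul(S(add(Z, mul(Z, SSSZ))), SZ))))))
  →15  S(S(S(S(S(add(SZ, mul(add(Z, mul(Z, SSSZ)), SZ)))))))
  →16  S(S(S(S(S(S(add(Z, mul(add(Z, mul(Z, SSSZ)), SZ))))))))
  →17  S(S(S(S(S(S(mul(add(Z, mul(Z, SSSZ)), SZ)))))))
  →18  S(S(S(S(S(S(mul(mul(Z, SSSZ), SZ)))))))
  →19  S(S(S(S(S(S(mul(Z, SZ)))))))
  →20  S^6(Z)

Term B:
  start: mul(SSZ, add(Z, SSSZ))
  →1  add(add(Z, SSSZ), mul(SZ, add(Z, SSSZ)))
  →2  add(SSSZ, mul(SZ, add(Z, SSSZ)))
  →3  S(add(SSZ, mul(SZ, add(Z, SSSZ))))
  →4  S(S(add(SZ, mul(SZ, add(Z, SSSZ)))))
  →5  S(S(S(add(Z, mul(SZ, add(Z, SSSZ))))))
  →6  S(S(S(mul(SZ, add(Z, SSSZ)))))
  →7  S(S(S(add(add(Z, SSSZ), mul(Z, add(Z, SSSZ))))))
  →8  S(S(S(add(SSSZ, mul(Z, add(Z, SSSZ))))))
  →9  S(S(S(S(add(SSZ, mul(Z, add(Z, SSSZ)))))))
  →10  S(S(S(S(S(add(SZ, mul(Z, add(Z, SSSZ))))))))
  →11  S(S(S(S(S(S(add(Z, mul(Z, add(Z, SSSZ)))))))))
  →12  S(S(S(S(S(S(mul(Z, add(Z, SSSZ))))))))
  →13  S^6(Z)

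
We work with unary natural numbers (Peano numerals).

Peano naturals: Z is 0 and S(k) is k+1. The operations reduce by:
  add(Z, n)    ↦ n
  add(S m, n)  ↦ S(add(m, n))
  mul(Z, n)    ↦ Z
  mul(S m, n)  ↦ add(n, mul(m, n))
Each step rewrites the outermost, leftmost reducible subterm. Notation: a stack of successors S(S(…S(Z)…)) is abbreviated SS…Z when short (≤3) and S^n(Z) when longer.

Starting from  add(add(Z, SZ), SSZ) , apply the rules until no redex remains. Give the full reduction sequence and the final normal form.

  start: add(add(Z, SZ), SSZ)
  →1  add(SZ, SSZ)
  →2  S(add(Z, SSZ))
  →3  SSSZ

Answer: normal form = SSSZ  (in 3 steps)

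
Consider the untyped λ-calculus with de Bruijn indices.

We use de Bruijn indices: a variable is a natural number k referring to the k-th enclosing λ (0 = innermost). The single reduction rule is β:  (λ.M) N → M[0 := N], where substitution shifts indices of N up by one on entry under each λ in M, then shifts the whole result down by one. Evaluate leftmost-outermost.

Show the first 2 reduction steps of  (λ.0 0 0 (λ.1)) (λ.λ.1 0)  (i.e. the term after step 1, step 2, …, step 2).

Answer: after 2 steps: (λ.(λ.λ.1 0) 0) (λ.λ.1 0) (λ.λ.λ.1 0)

Reduction:
  start: (λ.0 0 0 (λ.1)) (λ.λ.1 0)
  [1] (λ.λ.1 0) (λ.λ.1 0) (λ.λ.1 0) (λ.λ.λ.1 0)
  [2] (λ.(λ.λ.1 0) 0) (λ.λ.1 0) (λ.λ.λ.1 0)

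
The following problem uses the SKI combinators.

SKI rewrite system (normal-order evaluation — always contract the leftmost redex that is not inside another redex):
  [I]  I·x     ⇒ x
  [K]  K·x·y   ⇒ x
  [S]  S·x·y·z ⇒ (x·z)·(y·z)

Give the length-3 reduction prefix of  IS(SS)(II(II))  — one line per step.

  start: IS(SS)(II(II))
  [1] S(SS)(II(II))
  [2] S(SS)(I(II))
  [3] S(SS)(II)

Answer: after 3 steps: S(SS)(II)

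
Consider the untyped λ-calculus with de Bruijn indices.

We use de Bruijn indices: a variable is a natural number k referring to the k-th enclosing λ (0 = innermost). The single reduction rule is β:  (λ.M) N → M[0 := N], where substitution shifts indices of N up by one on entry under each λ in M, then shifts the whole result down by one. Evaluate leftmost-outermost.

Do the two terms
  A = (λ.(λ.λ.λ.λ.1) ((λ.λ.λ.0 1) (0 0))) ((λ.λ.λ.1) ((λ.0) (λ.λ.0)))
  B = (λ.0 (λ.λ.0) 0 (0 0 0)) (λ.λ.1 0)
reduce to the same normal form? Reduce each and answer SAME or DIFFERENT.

Term A:
  start: (λ.(λ.λ.λ.λ.1) ((λ.λ.λ.0 1) (0 0))) ((λ.λ.λ.1) ((λ.0) (λ.λ.0)))
  step 1: (λ.λ.λ.λ.1) ((λ.λ.λ.0 1) ((λ.λ.λ.1) ((λ.0) (λ.λ.0)) ((λ.λ.λ.1) ((λ.0) (λ.λ.0)))))
  step 2: λ.λ.λ.1

Term B:
  start: (λ.0 (λ.λ.0) 0 (0 0 0)) (λ.λ.1 0)
  step 1: (λ.λ.1 0) (λ.λ.0) (λ.λ.1 0) ((λ.λ.1 0) (λ.λ.1 0) (λ.λ.1 0))
  step 2: (λ.(λ.λ.0) 0) (λ.λ.1 0) ((λ.λ.1 0) (λ.λ.1 0) (λ.λ.1 0))
  step 3: (λ.λ.0) (λ.λ.1 0) ((λ.λ.1 0) (λ.λ.1 0) (λ.λ.1 0))
  step 4: (λ.0) ((λ.λ.1 0) (λ.λ.1 0) (λ.λ.1 0))
  step 5: (λ.λ.1 0) (λ.λ.1 0) (λ.λ.1 0)
  step 6: (λ.(λ.λ.1 0) 0) (λ.λ.1 0)
  step 7: (λ.λ.1 0) (λ.λ.1 0)
  step 8: λ.(λ.λ.1 0) 0
  step 9: λ.λ.1 0

Answer: DIFFERENT — A ⇓ λ.λ.λ.1, B ⇓ λ.λ.1 0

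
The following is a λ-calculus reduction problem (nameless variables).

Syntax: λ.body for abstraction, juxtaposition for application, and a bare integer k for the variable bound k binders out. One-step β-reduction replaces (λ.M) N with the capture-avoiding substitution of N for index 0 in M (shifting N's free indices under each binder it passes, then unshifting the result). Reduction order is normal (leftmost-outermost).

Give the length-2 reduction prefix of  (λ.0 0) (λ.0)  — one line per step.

Answer: after 2 steps: λ.0

Derivation:
  start: (λ.0 0) (λ.0)
  step 1: (λ.0) (λ.0)
  step 2: λ.0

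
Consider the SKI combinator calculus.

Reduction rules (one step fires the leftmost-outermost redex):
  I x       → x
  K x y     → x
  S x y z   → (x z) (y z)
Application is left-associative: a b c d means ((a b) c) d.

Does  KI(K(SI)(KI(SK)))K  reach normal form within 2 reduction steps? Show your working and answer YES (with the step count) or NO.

  start: KI(K(SI)(KI(SK)))K
  →1  IK
  →2  K

Answer: YES — reaches normal form K in 2 ≤ 2 steps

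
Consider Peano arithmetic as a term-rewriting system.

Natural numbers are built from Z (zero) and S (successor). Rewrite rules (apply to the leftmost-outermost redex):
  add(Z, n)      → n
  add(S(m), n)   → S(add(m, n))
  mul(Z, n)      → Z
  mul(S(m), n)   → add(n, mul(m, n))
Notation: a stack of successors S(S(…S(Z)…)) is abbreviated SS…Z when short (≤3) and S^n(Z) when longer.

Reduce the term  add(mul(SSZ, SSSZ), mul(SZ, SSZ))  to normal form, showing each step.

  start: add(mul(SSZ, SSSZ), mul(SZ, SSZ))
  step 1: add(add(SSSZ, mul(SZ, SSSZ)), mul(SZ, SSZ))
  step 2: add(S(add(SSZ, mul(SZ, SSSZ))), mul(SZ, SSZ))
  step 3: S(add(add(SSZ, mul(SZ, SSSZ)), mul(SZ, SSZ)))
  step 4: S(add(S(add(SZ, mul(SZ, SSSZ))), mul(SZ, SSZ)))
  step 5: S(S(add(add(SZ, mul(SZ, SSSZ)), mul(SZ, SSZ))))
  step 6: S(S(add(S(add(Z, mul(SZ, SSSZ))), mul(SZ, SSZ))))
  step 7: S(S(S(add(add(Z, mul(SZ, SSSZ)), mul(SZ, SSZ)))))
  step 8: S(S(S(add(mul(SZ, SSSZ), mul(SZ, SSZ)))))
  step 9: S(S(S(add(add(SSSZ, mul(Z, SSSZ)), mul(SZ, SSZ)))))
  step 10: S(S(S(add(S(add(SSZ, mul(Z, SSSZ))), mul(SZ, SSZ)))))
  step 11: S(S(S(S(add(add(SSZ, mul(Z, SSSZ)), mul(SZ, SSZ))))))
  step 12: S(S(S(S(add(S(add(SZ, mul(Z, SSSZ))), mul(SZ, SSZ))))))
  step 13: S(S(S(S(S(add(add(SZ, mul(Z, SSSZ)), mul(SZ, SSZ)))))))
  step 14: S(S(S(S(S(add(S(add(Z, mul(Z, SSSZ))), mul(SZ, SSZ)))))))
  step 15: S(S(S(S(S(S(add(add(Z, mul(Z, SSSZ)), mul(SZ, SSZ))))))))
  step 16: S(S(S(S(S(S(add(mul(Z, SSSZ), mul(SZ, SSZ))))))))
  step 17: S(S(S(S(S(S(add(Z, mul(SZ, SSZ))))))))
  step 18: S(S(S(S(S(S(mul(SZ, SSZ)))))))
  step 19: S(S(S(S(S(S(add(SSZ, mul(Z, SSZ))))))))
  step 20: S(S(S(S(S(S(S(add(SZ, mul(Z, SSZ)))))))))
  step 21: S(S(S(S(S(S(S(S(add(Z, mul(Z, SSZ))))))))))
  step 22: S(S(S(S(S(S(S(S(mul(Z, SSZ)))))))))
  step 23: S^8(Z)

Answer: normal form = S^8(Z)  (in 23 steps)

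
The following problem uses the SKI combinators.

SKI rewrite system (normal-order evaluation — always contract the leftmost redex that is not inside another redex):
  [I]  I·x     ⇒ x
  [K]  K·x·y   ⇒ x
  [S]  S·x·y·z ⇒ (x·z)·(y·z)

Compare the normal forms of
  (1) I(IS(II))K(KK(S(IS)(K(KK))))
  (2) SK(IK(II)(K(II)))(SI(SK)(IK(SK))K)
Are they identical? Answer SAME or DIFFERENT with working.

Answer: DIFFERENT — A ⇓ K(KK), B ⇓ SKK

Derivation:
Term A:
  start: I(IS(II))K(KK(S(IS)(K(KK))))
  →1  IS(II)K(KK(S(IS)(K(KK))))
  →2  S(II)K(KK(S(IS)(K(KK))))
  →3  II(KK(S(IS)(K(KK))))(K(KK(S(IS)(K(KK)))))
  →4  I(KK(S(IS)(K(KK))))(K(KK(S(IS)(K(KK)))))
  →5  KK(S(IS)(K(KK)))(K(KK(S(IS)(K(KK)))))
  →6  K(K(KK(S(IS)(K(KK)))))
  →7  K(KK)

Term B:
  start: SK(IK(II)(K(II)))(SI(SK)(IK(SK))K)
  →1  K(SI(SK)(IK(SK))K)(IK(II)(K(II))(SI(SK)(IK(SK))K))
  →2  SI(SK)(IK(SK))K
  →3  I(IK(SK))(SK(IK(SK)))K
  →4  IK(SK)(SK(IK(SK)))K
  →5  K(SK)(SK(IK(SK)))K
  →6  SKK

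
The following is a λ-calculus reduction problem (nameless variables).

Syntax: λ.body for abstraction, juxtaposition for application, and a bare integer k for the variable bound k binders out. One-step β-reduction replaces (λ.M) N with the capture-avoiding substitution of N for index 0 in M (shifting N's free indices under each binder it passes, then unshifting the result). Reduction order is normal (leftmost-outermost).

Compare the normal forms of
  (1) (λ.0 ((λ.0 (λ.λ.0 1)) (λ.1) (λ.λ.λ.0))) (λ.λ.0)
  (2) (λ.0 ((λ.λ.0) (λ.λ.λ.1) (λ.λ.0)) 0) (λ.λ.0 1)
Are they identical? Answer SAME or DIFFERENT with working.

Term A:
  start: (λ.0 ((λ.0 (λ.λ.0 1)) (λ.1) (λ.λ.λ.0))) (λ.λ.0)
  step 1: (λ.λ.0) ((λ.0 (λ.λ.0 1)) (λ.λ.λ.0) (λ.λ.λ.0))
  step 2: λ.0

Term B:
  start: (λ.0 ((λ.λ.0) (λ.λ.λ.1) (λ.λ.0)) 0) (λ.λ.0 1)
  step 1: (λ.λ.0 1) ((λ.λ.0) (λ.λ.λ.1) (λ.λ.0)) (λ.λ.0 1)
  step 2: (λ.0 ((λ.λ.0) (λ.λ.λ.1) (λ.λ.0))) (λ.λ.0 1)
  step 3: (λ.λ.0 1) ((λ.λ.0) (λ.λ.λ.1) (λ.λ.0))
  step 4: λ.0 ((λ.λ.0) (λ.λ.λ.1) (λ.λ.0))
  step 5: λ.0 ((λ.0) (λ.λ.0))
  step 6: λ.0 (λ.λ.0)

Answer: DIFFERENT — A ⇓ λ.0, B ⇓ λ.0 (λ.λ.0)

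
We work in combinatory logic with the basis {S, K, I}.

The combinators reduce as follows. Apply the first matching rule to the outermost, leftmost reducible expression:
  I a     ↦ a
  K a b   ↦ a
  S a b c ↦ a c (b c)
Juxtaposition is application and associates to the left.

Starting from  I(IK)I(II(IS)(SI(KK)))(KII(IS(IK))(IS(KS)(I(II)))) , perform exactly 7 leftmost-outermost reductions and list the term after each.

Answer: after 7 steps: S(IK)(IS(KS)(I(II)))

Derivation:
  start: I(IK)I(II(IS)(SI(KK)))(KII(IS(IK))(IS(KS)(I(II))))
  →1  IKI(II(IS)(SI(KK)))(KII(IS(IK))(IS(KS)(I(II))))
  →2  KI(II(IS)(SI(KK)))(KII(IS(IK))(IS(KS)(I(II))))
  →3  I(KII(IS(IK))(IS(KS)(I(II))))
  →4  KII(IS(IK))(IS(KS)(I(II)))
  →5  I(IS(IK))(IS(KS)(I(II)))
  →6  IS(IK)(IS(KS)(I(II)))
  →7  S(IK)(IS(KS)(I(II)))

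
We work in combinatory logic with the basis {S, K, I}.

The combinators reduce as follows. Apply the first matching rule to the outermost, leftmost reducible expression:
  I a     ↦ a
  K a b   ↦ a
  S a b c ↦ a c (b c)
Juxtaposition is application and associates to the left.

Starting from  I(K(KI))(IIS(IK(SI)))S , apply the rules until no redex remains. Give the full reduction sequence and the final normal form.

  start: I(K(KI))(IIS(IK(SI)))S
  [1] K(KI)(IIS(IK(SI)))S
  [2] KIS
  [3] I

Answer: normal form = I  (in 3 steps)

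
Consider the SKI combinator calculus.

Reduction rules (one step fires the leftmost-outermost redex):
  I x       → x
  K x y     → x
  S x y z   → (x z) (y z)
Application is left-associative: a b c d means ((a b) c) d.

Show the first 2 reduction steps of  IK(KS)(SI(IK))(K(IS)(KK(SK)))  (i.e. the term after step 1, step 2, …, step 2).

  start: IK(KS)(SI(IK))(K(IS)(KK(SK)))
  →1  K(KS)(SI(IK))(K(IS)(KK(SK)))
  →2  KS(K(IS)(KK(SK)))

Answer: after 2 steps: KS(K(IS)(KK(SK)))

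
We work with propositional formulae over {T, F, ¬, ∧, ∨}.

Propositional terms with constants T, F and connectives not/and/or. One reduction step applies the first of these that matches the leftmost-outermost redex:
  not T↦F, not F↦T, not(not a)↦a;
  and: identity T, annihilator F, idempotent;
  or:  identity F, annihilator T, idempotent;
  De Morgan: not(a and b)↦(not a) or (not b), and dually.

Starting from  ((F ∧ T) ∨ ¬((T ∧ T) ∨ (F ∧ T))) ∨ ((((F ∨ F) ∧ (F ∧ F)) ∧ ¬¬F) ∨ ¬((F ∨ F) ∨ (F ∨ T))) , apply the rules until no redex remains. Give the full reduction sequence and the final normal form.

Answer: normal form = F  (in 21 steps)

Working:
  start: ((F ∧ T) ∨ ¬((T ∧ T) ∨ (F ∧ T))) ∨ ((((F ∨ F) ∧ (F ∧ F)) ∧ ¬¬F) ∨ ¬((F ∨ F) ∨ (F ∨ T)))
  →1  (F ∨ ¬((T ∧ T) ∨ (F ∧ T))) ∨ ((((F ∨ F) ∧ (F ∧ F)) ∧ ¬¬F) ∨ ¬((F ∨ F) ∨ (F ∨ T)))
  →2  ¬((T ∧ T) ∨ (F ∧ T)) ∨ ((((F ∨ F) ∧ (F ∧ F)) ∧ ¬¬F) ∨ ¬((F ∨ F) ∨ (F ∨ T)))
  →3  (¬(T ∧ T) ∧ ¬(F ∧ T)) ∨ ((((F ∨ F) ∧ (F ∧ F)) ∧ ¬¬F) ∨ ¬((F ∨ F) ∨ (F ∨ T)))
  →4  ((¬T ∨ ¬T) ∧ ¬(F ∧ T)) ∨ ((((F ∨ F) ∧ (F ∧ F)) ∧ ¬¬F) ∨ ¬((F ∨ F) ∨ (F ∨ T)))
  →5  (¬T ∧ ¬(F ∧ T)) ∨ ((((F ∨ F) ∧ (F ∧ F)) ∧ ¬¬F) ∨ ¬((F ∨ F) ∨ (F ∨ T)))
  →6  (F ∧ ¬(F ∧ T)) ∨ ((((F ∨ F) ∧ (F ∧ F)) ∧ ¬¬F) ∨ ¬((F ∨ F) ∨ (F ∨ T)))
  →7  F ∨ ((((F ∨ F) ∧ (F ∧ F)) ∧ ¬¬F) ∨ ¬((F ∨ F) ∨ (F ∨ T)))
  →8  (((F ∨ F) ∧ (F ∧ F)) ∧ ¬¬F) ∨ ¬((F ∨ F) ∨ (F ∨ T))
  →9  ((F ∧ (F ∧ F)) ∧ ¬¬F) ∨ ¬((F ∨ F) ∨ (F ∨ T))
  →10  (F ∧ ¬¬F) ∨ ¬((F ∨ F) ∨ (F ∨ T))
  →11  F ∨ ¬((F ∨ F) ∨ (F ∨ T))
  →12  ¬((F ∨ F) ∨ (F ∨ T))
  →13  ¬(F ∨ F) ∧ ¬(F ∨ T)
  →14  (¬F ∧ ¬F) ∧ ¬(F ∨ T)
  →15  ¬F ∧ ¬(F ∨ T)
  →16  T ∧ ¬(F ∨ T)
  →17  ¬(F ∨ T)
  →18  ¬F ∧ ¬T
  →19  T ∧ ¬T
  →20  ¬T
  →21  F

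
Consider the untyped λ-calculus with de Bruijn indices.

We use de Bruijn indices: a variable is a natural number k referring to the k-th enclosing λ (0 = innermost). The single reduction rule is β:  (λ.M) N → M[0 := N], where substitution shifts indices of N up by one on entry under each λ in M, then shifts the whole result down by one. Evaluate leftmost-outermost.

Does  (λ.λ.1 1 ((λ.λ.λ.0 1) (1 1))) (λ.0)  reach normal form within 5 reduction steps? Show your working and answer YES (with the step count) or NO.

  start: (λ.λ.1 1 ((λ.λ.λ.0 1) (1 1))) (λ.0)
  →1  λ.(λ.0) (λ.0) ((λ.λ.λ.0 1) ((λ.0) (λ.0)))
  →2  λ.(λ.0) ((λ.λ.λ.0 1) ((λ.0) (λ.0)))
  →3  λ.(λ.λ.λ.0 1) ((λ.0) (λ.0))
  →4  λ.λ.λ.0 1

Answer: YES — reaches normal form λ.λ.λ.0 1 in 4 ≤ 5 steps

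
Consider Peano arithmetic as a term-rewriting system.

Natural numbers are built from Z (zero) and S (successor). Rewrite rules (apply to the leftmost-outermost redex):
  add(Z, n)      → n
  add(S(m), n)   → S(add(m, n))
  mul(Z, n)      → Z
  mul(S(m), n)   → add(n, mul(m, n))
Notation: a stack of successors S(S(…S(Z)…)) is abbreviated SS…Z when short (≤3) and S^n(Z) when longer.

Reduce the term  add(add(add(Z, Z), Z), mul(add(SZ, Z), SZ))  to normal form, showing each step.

Answer: normal form = SZ  (in 9 steps)

Derivation:
  start: add(add(add(Z, Z), Z), mul(add(SZ, Z), SZ))
  →1  add(add(Z, Z), mul(add(SZ, Z), SZ))
  →2  add(Z, mul(add(SZ, Z), SZ))
  →3  mul(add(SZ, Z), SZ)
  →4  mul(S(add(Z, Z)), SZ)
  →5  add(SZ, mul(add(Z, Z), SZ))
  →6  S(add(Z, mul(add(Z, Z), SZ)))
  →7  S(mul(add(Z, Z), SZ))
  →8  S(mul(Z, SZ))
  →9  SZ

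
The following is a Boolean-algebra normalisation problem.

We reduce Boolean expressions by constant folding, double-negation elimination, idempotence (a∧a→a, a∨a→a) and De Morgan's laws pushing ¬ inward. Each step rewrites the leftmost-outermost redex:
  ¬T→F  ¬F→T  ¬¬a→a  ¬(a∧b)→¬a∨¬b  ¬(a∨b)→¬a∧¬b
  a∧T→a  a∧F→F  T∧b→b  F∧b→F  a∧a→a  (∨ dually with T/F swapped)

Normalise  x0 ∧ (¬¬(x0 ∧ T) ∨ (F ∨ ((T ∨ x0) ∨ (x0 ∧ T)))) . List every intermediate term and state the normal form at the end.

  start: x0 ∧ (¬¬(x0 ∧ T) ∨ (F ∨ ((T ∨ x0) ∨ (x0 ∧ T))))
  step 1: x0 ∧ ((x0 ∧ T) ∨ (F ∨ ((T ∨ x0) ∨ (x0 ∧ T))))
  step 2: x0 ∧ (x0 ∨ (F ∨ ((T ∨ x0) ∨ (x0 ∧ T))))
  step 3: x0 ∧ (x0 ∨ ((T ∨ x0) ∨ (x0 ∧ T)))
  step 4: x0 ∧ (x0 ∨ (T ∨ (x0 ∧ T)))
  step 5: x0 ∧ (x0 ∨ T)
  step 6: x0 ∧ T
  step 7: x0

Answer: normal form = x0  (in 7 steps)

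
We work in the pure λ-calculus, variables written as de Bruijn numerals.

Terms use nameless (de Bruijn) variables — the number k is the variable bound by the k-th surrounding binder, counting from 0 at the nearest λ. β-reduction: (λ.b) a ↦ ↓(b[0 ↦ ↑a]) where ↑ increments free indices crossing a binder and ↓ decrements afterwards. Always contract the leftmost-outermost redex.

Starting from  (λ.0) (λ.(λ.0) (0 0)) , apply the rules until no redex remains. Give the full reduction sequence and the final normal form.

  start: (λ.0) (λ.(λ.0) (0 0))
  [1] λ.(λ.0) (0 0)
  [2] λ.0 0

Answer: normal form = λ.0 0  (in 2 steps)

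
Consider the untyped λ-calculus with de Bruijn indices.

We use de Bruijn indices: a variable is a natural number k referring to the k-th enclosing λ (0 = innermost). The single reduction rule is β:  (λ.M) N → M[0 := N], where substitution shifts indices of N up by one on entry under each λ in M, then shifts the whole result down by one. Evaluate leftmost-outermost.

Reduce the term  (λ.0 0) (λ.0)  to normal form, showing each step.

Answer: normal form = λ.0  (in 2 steps)

Working:
  start: (λ.0 0) (λ.0)
  [1] (λ.0) (λ.0)
  [2] λ.0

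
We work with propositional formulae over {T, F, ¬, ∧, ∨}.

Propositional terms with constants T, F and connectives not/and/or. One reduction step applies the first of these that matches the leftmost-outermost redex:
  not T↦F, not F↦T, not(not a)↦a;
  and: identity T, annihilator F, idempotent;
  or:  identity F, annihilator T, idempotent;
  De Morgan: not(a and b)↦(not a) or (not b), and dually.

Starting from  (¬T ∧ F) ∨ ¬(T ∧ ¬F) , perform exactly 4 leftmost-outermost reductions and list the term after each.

Answer: after 4 steps: F ∨ ¬¬F

Derivation:
  start: (¬T ∧ F) ∨ ¬(T ∧ ¬F)
  →1  F ∨ ¬(T ∧ ¬F)
  →2  ¬(T ∧ ¬F)
  →3  ¬T ∨ ¬¬F
  →4  F ∨ ¬¬F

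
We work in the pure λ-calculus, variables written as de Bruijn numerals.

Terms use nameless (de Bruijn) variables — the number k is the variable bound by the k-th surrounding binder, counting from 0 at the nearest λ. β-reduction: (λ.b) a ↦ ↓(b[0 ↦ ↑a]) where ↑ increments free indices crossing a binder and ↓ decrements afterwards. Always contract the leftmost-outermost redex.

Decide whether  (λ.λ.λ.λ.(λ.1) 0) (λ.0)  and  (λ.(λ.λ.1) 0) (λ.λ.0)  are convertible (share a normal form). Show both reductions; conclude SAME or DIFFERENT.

Answer: SAME — A ⇓ λ.λ.λ.0, B ⇓ λ.λ.λ.0

Working:
Term A:
  start: (λ.λ.λ.λ.(λ.1) 0) (λ.0)
  step 1: λ.λ.λ.(λ.1) 0
  step 2: λ.λ.λ.0

Term B:
  start: (λ.(λ.λ.1) 0) (λ.λ.0)
  step 1: (λ.λ.1) (λ.λ.0)
  step 2: λ.λ.λ.0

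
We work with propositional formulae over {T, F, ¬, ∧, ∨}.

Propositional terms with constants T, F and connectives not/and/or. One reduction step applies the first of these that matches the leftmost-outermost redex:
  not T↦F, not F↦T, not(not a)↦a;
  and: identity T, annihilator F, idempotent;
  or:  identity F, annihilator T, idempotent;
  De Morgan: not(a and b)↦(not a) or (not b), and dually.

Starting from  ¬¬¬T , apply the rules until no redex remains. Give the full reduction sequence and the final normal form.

Answer: normal form = F  (in 2 steps)

Working:
  start: ¬¬¬T
  →1  ¬T
  →2  F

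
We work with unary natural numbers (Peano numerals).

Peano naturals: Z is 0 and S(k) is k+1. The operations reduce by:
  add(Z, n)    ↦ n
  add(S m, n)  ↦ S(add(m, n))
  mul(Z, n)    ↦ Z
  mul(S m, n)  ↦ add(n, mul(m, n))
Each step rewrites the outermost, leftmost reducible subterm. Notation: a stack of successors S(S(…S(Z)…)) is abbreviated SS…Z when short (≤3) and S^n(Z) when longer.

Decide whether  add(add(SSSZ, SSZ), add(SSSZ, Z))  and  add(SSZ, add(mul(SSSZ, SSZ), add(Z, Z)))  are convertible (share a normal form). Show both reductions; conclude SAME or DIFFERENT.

Term A:
  start: add(add(SSSZ, SSZ), add(SSSZ, Z))
  [1] add(S(add(SSZ, SSZ)), add(SSSZ, Z))
  [2] S(add(add(SSZ, SSZ), add(SSSZ, Z)))
  [3] S(add(S(add(SZ, SSZ)), add(SSSZ, Z)))
  [4] S(S(add(add(SZ, SSZ), add(SSSZ, Z))))
  [5] S(S(add(S(add(Z, SSZ)), add(SSSZ, Z))))
  [6] S(S(S(add(add(Z, SSZ), add(SSSZ, Z)))))
  [7] S(S(S(add(SSZ, add(SSSZ, Z)))))
  [8] S(S(S(S(add(SZ, add(SSSZ, Z))))))
  [9] S(S(S(S(S(add(Z, add(SSSZ, Z)))))))
  [10] S(S(S(S(S(add(SSSZ, Z))))))
  [11] S(S(S(S(S(S(add(SSZ, Z)))))))
  [12] S(S(S(S(S(S(S(add(SZ, Z))))))))
  [13] S(S(S(S(S(S(S(S(add(Z, Z)))))))))
  [14] S^8(Z)

Term B:
  start: add(SSZ, add(mul(SSSZ, SSZ), add(Z, Z)))
  [1] S(add(SZ, add(mul(SSSZ, SSZ), add(Z, Z))))
  [2] S(S(add(Z, add(mul(SSSZ, SSZ), add(Z, Z)))))
  [3] S(S(add(mul(SSSZ, SSZ), add(Z, Z))))
  [4] S(S(add(add(SSZ, mul(SSZ, SSZ)), add(Z, Z))))
  [5] S(S(add(S(add(SZ, mul(SSZ, SSZ))), add(Z, Z))))
  [6] S(S(S(add(add(SZ, mul(SSZ, SSZ)), add(Z, Z)))))
  [7] S(S(S(add(S(add(Z, mul(SSZ, SSZ))), add(Z, Z)))))
  [8] S(S(S(S(add(add(Z, mul(SSZ, SSZ)), add(Z, Z))))))
  [9] S(S(S(S(add(mul(SSZ, SSZ), add(Z, Z))))))
  [10] S(S(S(S(add(add(SSZ, mul(SZ, SSZ)), add(Z, Z))))))
  [11] S(S(S(S(add(S(add(SZ, mul(SZ, SSZ))), add(Z, Z))))))
  [12] S(S(S(S(S(add(add(SZ, mul(SZ, SSZ)), add(Z, Z)))))))
  [13] S(S(S(S(S(add(S(add(Z, mul(SZ, SSZ))), add(Z, Z)))))))
  [14] S(S(S(S(S(S(add(add(Z, mul(SZ, SSZ)), add(Z, Z))))))))
  [15] S(S(S(S(S(S(add(mul(SZ, SSZ), add(Z, Z))))))))
  [16] S(S(S(S(S(S(add(add(SSZ, mul(Z, SSZ)), add(Z, Z))))))))
  [17] S(S(S(S(S(S(add(S(add(SZ, mul(Z, SSZ))), add(Z, Z))))))))
  [18] S(S(S(S(S(S(S(add(add(SZ, mul(Z, SSZ)), add(Z, Z)))))))))
  [19] S(S(S(S(S(S(S(add(S(add(Z, mul(Z, SSZ))), add(Z, Z)))))))))
  [20] S(S(S(S(S(S(S(S(add(add(Z, mul(Z, SSZ)), add(Z, Z))))))))))
  [21] S(S(S(S(S(S(S(S(add(mul(Z, SSZ), add(Z, Z))))))))))
  [22] S(S(S(S(S(S(S(S(add(Z, add(Z, Z))))))))))
  [23] S(S(S(S(S(S(S(S(add(Z, Z)))))))))
  [24] S^8(Z)

Answer: SAME — A ⇓ S^8(Z), B ⇓ S^8(Z)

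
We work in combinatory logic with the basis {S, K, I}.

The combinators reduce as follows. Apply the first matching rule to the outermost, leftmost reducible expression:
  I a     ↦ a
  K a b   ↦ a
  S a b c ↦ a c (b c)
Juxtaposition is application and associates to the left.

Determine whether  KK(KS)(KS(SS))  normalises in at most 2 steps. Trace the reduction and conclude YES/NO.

Answer: YES — reaches normal form KS in 2 ≤ 2 steps

Derivation:
  start: KK(KS)(KS(SS))
  [1] K(KS(SS))
  [2] KS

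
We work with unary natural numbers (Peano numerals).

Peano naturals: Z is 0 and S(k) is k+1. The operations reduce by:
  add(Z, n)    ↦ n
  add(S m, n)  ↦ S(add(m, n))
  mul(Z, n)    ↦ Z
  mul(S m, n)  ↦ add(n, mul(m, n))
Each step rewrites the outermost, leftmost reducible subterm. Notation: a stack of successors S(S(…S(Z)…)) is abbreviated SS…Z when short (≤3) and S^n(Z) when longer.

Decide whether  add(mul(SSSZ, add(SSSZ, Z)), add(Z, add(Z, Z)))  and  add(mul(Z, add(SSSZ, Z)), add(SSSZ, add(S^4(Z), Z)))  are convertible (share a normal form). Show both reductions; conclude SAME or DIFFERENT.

Answer: DIFFERENT — A ⇓ S^9(Z), B ⇓ S^7(Z)

Reduction:
Term A:
  start: add(mul(SSSZ, add(SSSZ, Z)), add(Z, add(Z, Z)))
  →1  add(add(add(SSSZ, Z), mul(SSZ, add(SSSZ, Z))), add(Z, add(Z, Z)))
  →2  add(add(S(add(SSZ, Z)), mul(SSZ, add(SSSZ, Z))), add(Z, add(Z, Z)))
  →3  add(S(add(add(SSZ, Z), mul(SSZ, add(SSSZ, Z)))), add(Z, add(Z, Z)))
  →4  S(add(add(add(SSZ, Z), mul(SSZ, add(SSSZ, Z))), add(Z, add(Z, Z))))
  →5  S(add(add(S(add(SZ, Z)), mul(SSZ, add(SSSZ, Z))), add(Z, add(Z, Z))))
  →6  S(add(S(add(add(SZ, Z), mul(SSZ, add(SSSZ, Z)))), add(Z, add(Z, Z))))
  →7  S(S(add(add(add(SZ, Z), mul(SSZ, add(SSSZ, Z))), add(Z, add(Z, Z)))))
  →8  S(S(add(add(S(add(Z, Z)), mul(SSZ, add(SSSZ, Z))), add(Z, add(Z, Z)))))
  →9  S(S(add(S(add(add(Z, Z), mul(SSZ, add(SSSZ, Z)))), add(Z, add(Z, Z)))))
  →10  S(S(S(add(add(add(Z, Z), mul(SSZ, add(SSSZ, Z))), add(Z, add(Z, Z))))))
  →11  S(S(S(add(add(Z, mul(SSZ, add(SSSZ, Z))), add(Z, add(Z, Z))))))
  →12  S(S(S(add(mul(SSZ, add(SSSZ, Z)), add(Z, add(Z, Z))))))
  →13  S(S(S(add(add(add(SSSZ, Z), mul(SZ, add(SSSZ, Z))), add(Z, add(Z, Z))))))
  →14  S(S(S(add(add(S(add(SSZ, Z)), mul(SZ, add(SSSZ, Z))), add(Z, add(Z, Z))))))
  →15  S(S(S(add(S(add(add(SSZ, Z), mul(SZ, add(SSSZ, Z)))), add(Z, add(Z, Z))))))
  →16  S(S(S(S(add(add(add(SSZ, Z), mul(SZ, add(SSSZ, Z))), add(Z, add(Z, Z)))))))
  →17  S(S(S(S(add(add(S(add(SZ, Z)), mul(SZ, add(SSSZ, Z))), add(Z, add(Z, Z)))))))
  →18  S(S(S(S(add(S(add(add(SZ, Z), mul(SZ, add(SSSZ, Z)))), add(Z, add(Z, Z)))))))
  →19  S(S(S(S(S(add(add(add(SZ, Z), mul(SZ, add(SSSZ, Z))), add(Z, add(Z, Z))))))))
  →20  S(S(S(S(S(add(add(S(add(Z, Z)), mul(SZ, add(SSSZ, Z))), add(Z, add(Z, Z))))))))
  →21  S(S(S(S(S(add(S(add(add(Z, Z), mul(SZ, add(SSSZ, Z)))), add(Z, add(Z, Z))))))))
  →22  S(S(S(S(S(S(add(add(add(Z, Z), mul(SZ, add(SSSZ, Z))), add(Z, add(Z, Z)))))))))
  →23  S(S(S(S(S(S(add(add(Z, mul(SZ, add(SSSZ, Z))), add(Z, add(Z, Z)))))))))
  →24  S(S(S(S(S(S(add(mul(SZ, add(SSSZ, Z)), add(Z, add(Z, Z)))))))))
  →25  S(S(S(S(S(S(add(add(add(SSSZ, Z), mul(Z, add(SSSZ, Z))), add(Z, add(Z, Z)))))))))
  →26  S(S(S(S(S(S(add(add(S(add(SSZ, Z)), mul(Z, add(SSSZ, Z))), add(Z, add(Z, Z)))))))))
  →27  S(S(S(S(S(S(add(S(add(add(SSZ, Z), mul(Z, add(SSSZ, Z)))), add(Z, add(Z, Z)))))))))
  →28  S(S(S(S(S(S(S(add(add(add(SSZ, Z), mul(Z, add(SSSZ, Z))), add(Z, add(Z, Z))))))))))
  →29  S(S(S(S(S(S(S(add(add(S(add(SZ, Z)), mul(Z, add(SSSZ, Z))), add(Z, add(Z, Z))))))))))
  →30  S(S(S(S(S(S(S(add(S(add(add(SZ, Z), mul(Z, add(SSSZ, Z)))), add(Z, add(Z, Z))))))))))
  →31  S(S(S(S(S(S(S(S(add(add(add(SZ, Z), mul(Z, add(SSSZ, Z))), add(Z, add(Z, Z)))))))))))
  →32  S(S(S(S(S(S(S(S(add(add(S(add(Z, Z)), mul(Z, add(SSSZ, Z))), add(Z, add(Z, Z)))))))))))
  →33  S(S(S(S(S(S(S(S(add(S(add(add(Z, Z), mul(Z, add(SSSZ, Z)))), add(Z, add(Z, Z)))))))))))
  →34  S(S(S(S(S(S(S(S(S(add(add(add(Z, Z), mul(Z, add(SSSZ, Z))), add(Z, add(Z, Z))))))))))))
  →35  S(S(S(S(S(S(S(S(S(add(add(Z, mul(Z, add(SSSZ, Z))), add(Z, add(Z, Z))))))))))))
  →36  S(S(S(S(S(S(S(S(S(add(mul(Z, add(SSSZ, Z)), add(Z, add(Z, Z))))))))))))
  →37  S(S(S(S(S(S(S(S(S(add(Z, add(Z, add(Z, Z))))))))))))
  →38  S(S(S(S(S(S(S(S(S(add(Z, add(Z, Z)))))))))))
  →39  S(S(S(S(S(S(S(S(S(add(Z, Z))))))))))
  →40  S^9(Z)

Term B:
  start: add(mul(Z, add(SSSZ, Z)), add(SSSZ, add(S^4(Z), Z)))
  →1  add(Z, add(SSSZ, add(S^4(Z), Z)))
  →2  add(SSSZ, add(S^4(Z), Z))
  →3  S(add(SSZ, add(S^4(Z), Z)))
  →4  S(S(add(SZ, add(S^4(Z), Z))))
  →5  S(S(S(add(Z, add(S^4(Z), Z)))))
  →6  S(S(S(add(S^4(Z), Z))))
  →7  S(S(S(S(add(SSSZ, Z)))))
  →8  S(S(S(S(S(add(SSZ, Z))))))
  →9  S(S(S(S(S(S(add(SZ, Z)))))))
  →10  S(S(S(S(S(S(S(add(Z, Z))))))))
  →11  S^7(Z)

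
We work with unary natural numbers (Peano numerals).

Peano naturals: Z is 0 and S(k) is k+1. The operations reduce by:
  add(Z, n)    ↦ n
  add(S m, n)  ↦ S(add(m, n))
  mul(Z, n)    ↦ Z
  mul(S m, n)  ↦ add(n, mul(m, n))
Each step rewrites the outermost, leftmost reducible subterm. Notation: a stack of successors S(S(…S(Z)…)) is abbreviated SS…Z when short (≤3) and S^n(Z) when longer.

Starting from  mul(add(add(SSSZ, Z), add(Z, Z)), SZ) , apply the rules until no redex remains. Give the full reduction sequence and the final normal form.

  start: mul(add(add(SSSZ, Z), add(Z, Z)), SZ)
  [1] mul(add(S(add(SSZ, Z)), add(Z, Z)), SZ)
  [2] mul(S(add(add(SSZ, Z), add(Z, Z))), SZ)
  [3] add(SZ, mul(add(add(SSZ, Z), add(Z, Z)), SZ))
  [4] S(add(Z, mul(add(add(SSZ, Z), add(Z, Z)), SZ)))
  [5] S(mul(add(add(SSZ, Z), add(Z, Z)), SZ))
  [6] S(mul(add(S(add(SZ, Z)), add(Z, Z)), SZ))
  [7] S(mul(S(add(add(SZ, Z), add(Z, Z))), SZ))
  [8] S(add(SZ, mul(add(add(SZ, Z), add(Z, Z)), SZ)))
  [9] S(S(add(Z, mul(add(add(SZ, Z), add(Z, Z)), SZ))))
  [10] S(S(mul(add(add(SZ, Z), add(Z, Z)), SZ)))
  [11] S(S(mul(add(S(add(Z, Z)), add(Z, Z)), SZ)))
  [12] S(S(mul(S(add(add(Z, Z), add(Z, Z))), SZ)))
  [13] S(S(add(SZ, mul(add(add(Z, Z), add(Z, Z)), SZ))))
  [14] S(S(S(add(Z, mul(add(add(Z, Z), add(Z, Z)), SZ)))))
  [15] S(S(S(mul(add(add(Z, Z), add(Z, Z)), SZ))))
  [16] S(S(S(mul(add(Z, add(Z, Z)), SZ))))
  [17] S(S(S(mul(add(Z, Z), SZ))))
  [18] S(S(S(mul(Z, SZ))))
  [19] SSSZ

Answer: normal form = SSSZ  (in 19 steps)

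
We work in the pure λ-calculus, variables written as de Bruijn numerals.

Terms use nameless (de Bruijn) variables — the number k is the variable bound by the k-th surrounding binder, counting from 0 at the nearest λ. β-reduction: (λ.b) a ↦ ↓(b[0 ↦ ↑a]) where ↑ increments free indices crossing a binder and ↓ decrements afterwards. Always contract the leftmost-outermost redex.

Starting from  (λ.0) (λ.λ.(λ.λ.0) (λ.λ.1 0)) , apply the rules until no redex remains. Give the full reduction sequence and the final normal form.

  start: (λ.0) (λ.λ.(λ.λ.0) (λ.λ.1 0))
  →1  λ.λ.(λ.λ.0) (λ.λ.1 0)
  →2  λ.λ.λ.0

Answer: normal form = λ.λ.λ.0  (in 2 steps)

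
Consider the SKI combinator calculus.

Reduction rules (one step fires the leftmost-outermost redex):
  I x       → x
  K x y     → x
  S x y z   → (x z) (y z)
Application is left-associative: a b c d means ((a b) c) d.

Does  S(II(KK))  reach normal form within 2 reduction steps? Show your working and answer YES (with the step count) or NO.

Answer: YES — reaches normal form S(KK) in 2 ≤ 2 steps

Working:
  start: S(II(KK))
  →1  S(I(KK))
  →2  S(KK)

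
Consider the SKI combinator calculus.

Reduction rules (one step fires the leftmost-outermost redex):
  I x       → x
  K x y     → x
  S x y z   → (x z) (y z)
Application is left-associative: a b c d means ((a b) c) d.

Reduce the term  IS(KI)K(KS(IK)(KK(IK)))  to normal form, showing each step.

  start: IS(KI)K(KS(IK)(KK(IK)))
  →1  S(KI)K(KS(IK)(KK(IK)))
  →2  KI(KS(IK)(KK(IK)))(K(KS(IK)(KK(IK))))
  →3  I(K(KS(IK)(KK(IK))))
  →4  K(KS(IK)(KK(IK)))
  →5  K(S(KK(IK)))
  →6  K(SK)

Answer: normal form = K(SK)  (in 6 steps)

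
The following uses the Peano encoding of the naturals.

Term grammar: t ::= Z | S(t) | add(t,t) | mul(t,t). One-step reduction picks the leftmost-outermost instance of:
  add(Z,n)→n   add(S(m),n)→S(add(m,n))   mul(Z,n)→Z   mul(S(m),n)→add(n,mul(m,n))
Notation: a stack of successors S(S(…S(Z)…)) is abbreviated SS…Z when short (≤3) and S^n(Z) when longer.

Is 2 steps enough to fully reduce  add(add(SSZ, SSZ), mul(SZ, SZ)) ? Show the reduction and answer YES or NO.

Answer: NO — after 2 steps the term is S(add(add(SZ, SSZ), mul(SZ, SZ))), not yet normal

Reduction:
  start: add(add(SSZ, SSZ), mul(SZ, SZ))
  [1] add(S(add(SZ, SSZ)), mul(SZ, SZ))
  [2] S(add(add(SZ, SSZ), mul(SZ, SZ)))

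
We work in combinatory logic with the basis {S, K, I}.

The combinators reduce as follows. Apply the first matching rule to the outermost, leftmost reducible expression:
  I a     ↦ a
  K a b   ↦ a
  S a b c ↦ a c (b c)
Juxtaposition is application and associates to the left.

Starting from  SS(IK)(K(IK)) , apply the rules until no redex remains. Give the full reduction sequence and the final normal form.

  start: SS(IK)(K(IK))
  step 1: S(K(IK))(IK(K(IK)))
  step 2: S(KK)(IK(K(IK)))
  step 3: S(KK)(K(K(IK)))
  step 4: S(KK)(K(KK))

Answer: normal form = S(KK)(K(KK))  (in 4 steps)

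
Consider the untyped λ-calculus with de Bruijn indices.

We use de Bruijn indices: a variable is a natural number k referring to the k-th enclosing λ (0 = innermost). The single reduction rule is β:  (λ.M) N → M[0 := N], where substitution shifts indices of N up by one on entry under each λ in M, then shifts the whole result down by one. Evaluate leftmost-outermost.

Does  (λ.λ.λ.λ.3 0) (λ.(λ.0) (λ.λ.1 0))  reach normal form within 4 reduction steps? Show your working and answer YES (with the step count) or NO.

  start: (λ.λ.λ.λ.3 0) (λ.(λ.0) (λ.λ.1 0))
  step 1: λ.λ.λ.(λ.(λ.0) (λ.λ.1 0)) 0
  step 2: λ.λ.λ.(λ.0) (λ.λ.1 0)
  step 3: λ.λ.λ.λ.λ.1 0

Answer: YES — reaches normal form λ.λ.λ.λ.λ.1 0 in 3 ≤ 4 steps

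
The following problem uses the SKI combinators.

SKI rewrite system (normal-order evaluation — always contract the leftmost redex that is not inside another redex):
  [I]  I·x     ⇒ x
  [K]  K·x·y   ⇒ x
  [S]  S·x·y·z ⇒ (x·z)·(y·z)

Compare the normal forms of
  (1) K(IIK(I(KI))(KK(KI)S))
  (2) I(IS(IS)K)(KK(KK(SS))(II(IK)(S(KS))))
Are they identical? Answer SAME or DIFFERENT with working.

Answer: DIFFERENT — A ⇓ K(KI), B ⇓ S(K(K(S(KS))))(K(K(K(S(KS)))))

Working:
Term A:
  start: K(IIK(I(KI))(KK(KI)S))
  step 1: K(IK(I(KI))(KK(KI)S))
  step 2: K(K(I(KI))(KK(KI)S))
  step 3: K(I(KI))
  step 4: K(KI)

Term B:
  start: I(IS(IS)K)(KK(KK(SS))(II(IK)(S(KS))))
  step 1: IS(IS)K(KK(KK(SS))(II(IK)(S(KS))))
  step 2: S(IS)K(KK(KK(SS))(II(IK)(S(KS))))
  step 3: IS(KK(KK(SS))(II(IK)(S(KS))))(K(KK(KK(SS))(II(IK)(S(KS)))))
  step 4: S(KK(KK(SS))(II(IK)(S(KS))))(K(KK(KK(SS))(II(IK)(S(KS)))))
  step 5: S(K(II(IK)(S(KS))))(K(KK(KK(SS))(II(IK)(S(KS)))))
  step 6: S(K(I(IK)(S(KS))))(K(KK(KK(SS))(II(IK)(S(KS)))))
  step 7: S(K(IK(S(KS))))(K(KK(KK(SS))(II(IK)(S(KS)))))
  step 8: S(K(K(S(KS))))(K(KK(KK(SS))(II(IK)(S(KS)))))
  step 9: S(K(K(S(KS))))(K(K(II(IK)(S(KS)))))
  step 10: S(K(K(S(KS))))(K(K(I(IK)(S(KS)))))
  step 11: S(K(K(S(KS))))(K(K(IK(S(KS)))))
  step 12: S(K(K(S(KS))))(K(K(K(S(KS)))))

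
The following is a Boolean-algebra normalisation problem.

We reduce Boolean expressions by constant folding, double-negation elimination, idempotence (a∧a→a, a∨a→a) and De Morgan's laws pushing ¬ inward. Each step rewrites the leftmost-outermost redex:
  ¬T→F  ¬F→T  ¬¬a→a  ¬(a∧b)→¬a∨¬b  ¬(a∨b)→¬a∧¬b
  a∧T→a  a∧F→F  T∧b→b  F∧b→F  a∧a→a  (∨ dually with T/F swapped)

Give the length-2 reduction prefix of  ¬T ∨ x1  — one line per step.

  start: ¬T ∨ x1
  step 1: F ∨ x1
  step 2: x1

Answer: after 2 steps: x1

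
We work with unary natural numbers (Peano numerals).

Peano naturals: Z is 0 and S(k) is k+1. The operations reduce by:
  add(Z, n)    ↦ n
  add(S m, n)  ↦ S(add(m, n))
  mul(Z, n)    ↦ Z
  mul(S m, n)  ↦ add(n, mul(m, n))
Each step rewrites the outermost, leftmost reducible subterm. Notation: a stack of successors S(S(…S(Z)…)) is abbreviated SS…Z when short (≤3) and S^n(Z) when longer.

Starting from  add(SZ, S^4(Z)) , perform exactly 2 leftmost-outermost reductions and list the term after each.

Answer: after 2 steps: S^5(Z)

Reduction:
  start: add(SZ, S^4(Z))
  [1] S(add(Z, S^4(Z)))
  [2] S^5(Z)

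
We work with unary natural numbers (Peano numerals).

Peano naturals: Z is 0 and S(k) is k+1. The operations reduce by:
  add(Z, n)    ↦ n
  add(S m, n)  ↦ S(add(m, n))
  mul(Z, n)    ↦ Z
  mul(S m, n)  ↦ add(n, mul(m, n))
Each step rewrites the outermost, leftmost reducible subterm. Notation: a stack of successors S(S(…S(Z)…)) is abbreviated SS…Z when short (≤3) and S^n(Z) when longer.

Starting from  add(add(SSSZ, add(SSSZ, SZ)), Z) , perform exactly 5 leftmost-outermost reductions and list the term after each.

Answer: after 5 steps: S(S(add(S(add(Z, add(SSSZ, SZ))), Z)))

Derivation:
  start: add(add(SSSZ, add(SSSZ, SZ)), Z)
  [1] add(S(add(SSZ, add(SSSZ, SZ))), Z)
  [2] S(add(add(SSZ, add(SSSZ, SZ)), Z))
  [3] S(add(S(add(SZ, add(SSSZ, SZ))), Z))
  [4] S(S(add(add(SZ, add(SSSZ, SZ)), Z)))
  [5] S(S(add(S(add(Z, add(SSSZ, SZ))), Z)))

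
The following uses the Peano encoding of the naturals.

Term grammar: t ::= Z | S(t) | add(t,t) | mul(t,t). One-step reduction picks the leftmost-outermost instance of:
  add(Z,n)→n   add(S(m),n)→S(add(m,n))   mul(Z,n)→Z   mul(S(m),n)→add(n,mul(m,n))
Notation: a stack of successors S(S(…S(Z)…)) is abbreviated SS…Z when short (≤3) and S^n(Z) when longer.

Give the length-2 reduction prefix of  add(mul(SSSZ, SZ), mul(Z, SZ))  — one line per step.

Answer: after 2 steps: add(S(add(Z, mul(SSZ, SZ))), mul(Z, SZ))

Working:
  start: add(mul(SSSZ, SZ), mul(Z, SZ))
  [1] add(add(SZ, mul(SSZ, SZ)), mul(Z, SZ))
  [2] add(S(add(Z, mul(SSZ, SZ))), mul(Z, SZ))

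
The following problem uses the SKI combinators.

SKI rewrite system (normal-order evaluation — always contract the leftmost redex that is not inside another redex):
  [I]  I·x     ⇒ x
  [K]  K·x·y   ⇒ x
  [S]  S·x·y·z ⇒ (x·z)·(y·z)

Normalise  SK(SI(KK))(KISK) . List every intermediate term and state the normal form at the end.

Answer: normal form = K  (in 4 steps)

Reduction:
  start: SK(SI(KK))(KISK)
  [1] K(KISK)(SI(KK)(KISK))
  [2] KISK
  [3] IK
  [4] K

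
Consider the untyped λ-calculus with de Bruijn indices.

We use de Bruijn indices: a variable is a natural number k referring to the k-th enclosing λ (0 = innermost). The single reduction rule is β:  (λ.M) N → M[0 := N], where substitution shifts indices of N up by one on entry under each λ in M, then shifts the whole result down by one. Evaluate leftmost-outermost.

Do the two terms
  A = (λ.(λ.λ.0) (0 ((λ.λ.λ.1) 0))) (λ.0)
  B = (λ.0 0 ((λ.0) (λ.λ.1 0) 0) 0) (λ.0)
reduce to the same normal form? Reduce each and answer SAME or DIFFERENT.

Term A:
  start: (λ.(λ.λ.0) (0 ((λ.λ.λ.1) 0))) (λ.0)
  →1  (λ.λ.0) ((λ.0) ((λ.λ.λ.1) (λ.0)))
  →2  λ.0

Term B:
  start: (λ.0 0 ((λ.0) (λ.λ.1 0) 0) 0) (λ.0)
  →1  (λ.0) (λ.0) ((λ.0) (λ.λ.1 0) (λ.0)) (λ.0)
  →2  (λ.0) ((λ.0) (λ.λ.1 0) (λ.0)) (λ.0)
  →3  (λ.0) (λ.λ.1 0) (λ.0) (λ.0)
  →4  (λ.λ.1 0) (λ.0) (λ.0)
  →5  (λ.(λ.0) 0) (λ.0)
  →6  (λ.0) (λ.0)
  →7  λ.0

Answer: SAME — A ⇓ λ.0, B ⇓ λ.0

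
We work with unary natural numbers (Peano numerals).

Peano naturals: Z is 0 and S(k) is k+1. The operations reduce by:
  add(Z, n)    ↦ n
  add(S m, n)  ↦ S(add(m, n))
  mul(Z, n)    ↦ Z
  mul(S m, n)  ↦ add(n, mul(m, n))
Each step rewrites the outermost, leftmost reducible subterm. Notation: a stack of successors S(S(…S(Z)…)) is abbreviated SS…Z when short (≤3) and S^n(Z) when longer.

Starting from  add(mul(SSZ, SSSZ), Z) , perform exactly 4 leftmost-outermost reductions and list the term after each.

  start: add(mul(SSZ, SSSZ), Z)
  →1  add(add(SSSZ, mul(SZ, SSSZ)), Z)
  →2  add(S(add(SSZ, mul(SZ, SSSZ))), Z)
  →3  S(add(add(SSZ, mul(SZ, SSSZ)), Z))
  →4  S(add(S(add(SZ, mul(SZ, SSSZ))), Z))

Answer: after 4 steps: S(add(S(add(SZ, mul(SZ, SSSZ))), Z))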